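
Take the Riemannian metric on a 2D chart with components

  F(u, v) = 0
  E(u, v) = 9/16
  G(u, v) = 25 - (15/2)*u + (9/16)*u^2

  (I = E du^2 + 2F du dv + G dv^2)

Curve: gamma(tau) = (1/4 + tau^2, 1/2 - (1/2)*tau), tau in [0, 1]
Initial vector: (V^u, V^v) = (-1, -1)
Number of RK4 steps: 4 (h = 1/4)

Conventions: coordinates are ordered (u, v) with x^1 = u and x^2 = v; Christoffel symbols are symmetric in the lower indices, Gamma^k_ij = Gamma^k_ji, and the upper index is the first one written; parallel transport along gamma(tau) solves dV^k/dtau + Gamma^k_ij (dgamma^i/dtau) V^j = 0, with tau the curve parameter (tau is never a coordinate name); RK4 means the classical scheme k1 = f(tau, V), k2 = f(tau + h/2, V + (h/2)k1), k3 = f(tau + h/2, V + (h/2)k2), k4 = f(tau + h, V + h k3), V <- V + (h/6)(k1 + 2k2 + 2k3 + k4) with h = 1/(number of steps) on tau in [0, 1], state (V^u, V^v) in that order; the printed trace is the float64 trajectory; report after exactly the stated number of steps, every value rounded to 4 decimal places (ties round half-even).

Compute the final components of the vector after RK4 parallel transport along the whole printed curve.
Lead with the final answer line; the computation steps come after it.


Answer: V^u = -3.9539, V^v = -0.9511

gamma'(tau) = (2*tau, -1/2); f(tau, V)^k = -Gamma^k_ij(gamma(tau)) gamma'^i(tau) V^j; h = 1/4; intermediate values shown to 6 dp
curve data and Christoffel symbols at the stage parameters:
  tau = 0.000000: gamma = (0.250000, 0.500000), gamma' = (0.000000, -0.500000); Gamma_uuu = 0.000000, Gamma_uuv = 0.000000, Gamma_uvv = 6.416667, Gamma_vuu = 0.000000, Gamma_vuv = -0.155844, Gamma_vvv = 0.000000
  tau = 0.125000: gamma = (0.265625, 0.437500), gamma' = (0.250000, -0.500000); Gamma_uuu = 0.000000, Gamma_uuv = 0.000000, Gamma_uvv = 6.401042, Gamma_vuu = 0.000000, Gamma_vuv = -0.156225, Gamma_vvv = 0.000000
  tau = 0.250000: gamma = (0.312500, 0.375000), gamma' = (0.500000, -0.500000); Gamma_uuu = 0.000000, Gamma_uuv = 0.000000, Gamma_uvv = 6.354167, Gamma_vuu = 0.000000, Gamma_vuv = -0.157377, Gamma_vvv = 0.000000
  tau = 0.375000: gamma = (0.390625, 0.312500), gamma' = (0.750000, -0.500000); Gamma_uuu = 0.000000, Gamma_uuv = 0.000000, Gamma_uvv = 6.276042, Gamma_vuu = 0.000000, Gamma_vuv = -0.159336, Gamma_vvv = 0.000000
  tau = 0.500000: gamma = (0.500000, 0.250000), gamma' = (1.000000, -0.500000); Gamma_uuu = 0.000000, Gamma_uuv = 0.000000, Gamma_uvv = 6.166667, Gamma_vuu = 0.000000, Gamma_vuv = -0.162162, Gamma_vvv = 0.000000
  tau = 0.625000: gamma = (0.640625, 0.187500), gamma' = (1.250000, -0.500000); Gamma_uuu = 0.000000, Gamma_uuv = 0.000000, Gamma_uvv = 6.026042, Gamma_vuu = 0.000000, Gamma_vuv = -0.165946, Gamma_vvv = 0.000000
  tau = 0.750000: gamma = (0.812500, 0.125000), gamma' = (1.500000, -0.500000); Gamma_uuu = 0.000000, Gamma_uuv = 0.000000, Gamma_uvv = 5.854167, Gamma_vuu = 0.000000, Gamma_vuv = -0.170819, Gamma_vvv = 0.000000
  tau = 0.875000: gamma = (1.015625, 0.062500), gamma' = (1.750000, -0.500000); Gamma_uuu = 0.000000, Gamma_uuv = 0.000000, Gamma_uvv = 5.651042, Gamma_vuu = 0.000000, Gamma_vuv = -0.176959, Gamma_vvv = 0.000000
  tau = 1.000000: gamma = (1.250000, 0.000000), gamma' = (2.000000, -0.500000); Gamma_uuu = 0.000000, Gamma_uuv = 0.000000, Gamma_uvv = 5.416667, Gamma_vuu = 0.000000, Gamma_vuv = -0.184615, Gamma_vvv = 0.000000
step 0: V^u = -1.0000, V^v = -1.0000
step 1: k1 = (-3.208333, 0.077922), k2 = (-3.169347, 0.070763), k3 = (-3.172211, 0.070347), k4 = (-3.121209, 0.063788); V <- V + (h/6)(k1 + 2k2 + 2k3 + k4): V^u = -1.7922, V^v = -0.9823
step 2: k1 = (-3.120964, 0.063727), k2 = (-3.057595, 0.057421), k3 = (-3.060068, 0.056696), k4 = (-2.985167, 0.050342); V <- V + (h/6)(k1 + 2k2 + 2k3 + k4): V^u = -2.5564, V^v = -0.9681
step 3: k1 = (-2.984894, 0.050293), k2 = (-2.897884, 0.043566), k3 = (-2.900418, 0.042490), k4 = (-2.802539, 0.034947); V <- V + (h/6)(k1 + 2k2 + 2k3 + k4): V^u = -3.2808, V^v = -0.9574
step 4: k1 = (-2.802245, 0.034907), k2 = (-2.692685, 0.026153), k3 = (-2.695777, 0.024602), k4 = (-2.576167, 0.013837); V <- V + (h/6)(k1 + 2k2 + 2k3 + k4): V^u = -3.9539, V^v = -0.9511


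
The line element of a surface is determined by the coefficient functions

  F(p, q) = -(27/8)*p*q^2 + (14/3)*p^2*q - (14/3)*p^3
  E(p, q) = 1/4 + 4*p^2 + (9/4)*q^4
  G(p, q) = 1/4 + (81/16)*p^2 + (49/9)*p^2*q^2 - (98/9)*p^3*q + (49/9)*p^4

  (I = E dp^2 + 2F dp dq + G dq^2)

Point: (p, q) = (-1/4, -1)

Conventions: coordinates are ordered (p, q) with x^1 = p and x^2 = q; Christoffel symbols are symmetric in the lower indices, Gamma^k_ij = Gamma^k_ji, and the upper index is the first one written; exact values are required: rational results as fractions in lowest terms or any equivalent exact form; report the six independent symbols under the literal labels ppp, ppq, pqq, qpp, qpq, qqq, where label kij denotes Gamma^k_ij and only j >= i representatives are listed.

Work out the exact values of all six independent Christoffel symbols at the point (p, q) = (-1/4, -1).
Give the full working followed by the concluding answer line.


E = 11/4, F = 5/8, G = 97/128 at the point
E_p = -2, E_q = -9, F_p = -23/12, F_q = -67/48, G_p = -341/96, G_q = -49/96
EG - F^2 = 867/512;  g^inv = (512/867) * [[97/128, -5/8], [-5/8, 11/4]]
first-kind symbols [ij,l] = (1/2)(d_i g_jl + d_j g_il - d_l g_ij): [pp,p] = E_p/2 = -1, [pp,q] = F_p - E_q/2 = 31/12, [pq,p] = E_q/2 = -9/2, [pq,q] = G_p/2 = -341/192, [qq,p] = F_q - G_p/2 = 73/192, [qq,q] = G_q/2 = -49/192
Gamma^p_ij = (G*[ij,p] - F*[ij,q])/(EG - F^2), Gamma^q_ij = (E*[ij,q] - F*[ij,p])/(EG - F^2)

Answer: Gamma_ppp = -3644/2601, Gamma_ppq = -3533/2601, Gamma_pqq = 3667/13872, Gamma_qpp = 11872/2601, Gamma_qpq = -3182/2601, Gamma_qqq = -481/867


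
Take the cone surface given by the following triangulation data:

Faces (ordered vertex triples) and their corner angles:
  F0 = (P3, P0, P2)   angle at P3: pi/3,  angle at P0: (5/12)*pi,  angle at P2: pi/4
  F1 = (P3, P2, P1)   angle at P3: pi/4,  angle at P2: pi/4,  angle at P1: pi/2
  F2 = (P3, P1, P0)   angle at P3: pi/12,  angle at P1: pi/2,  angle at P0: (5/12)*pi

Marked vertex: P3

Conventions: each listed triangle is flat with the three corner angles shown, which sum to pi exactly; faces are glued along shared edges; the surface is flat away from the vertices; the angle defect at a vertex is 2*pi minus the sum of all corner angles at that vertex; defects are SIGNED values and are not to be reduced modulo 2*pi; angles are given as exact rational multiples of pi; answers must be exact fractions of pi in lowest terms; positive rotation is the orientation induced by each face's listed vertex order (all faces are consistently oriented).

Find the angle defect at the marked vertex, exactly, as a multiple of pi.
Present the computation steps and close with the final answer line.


Sum of corner angles at P3: (2/3)*pi
defect = 2*pi - (2/3)*pi

Answer: defect(P3) = (4/3)*pi


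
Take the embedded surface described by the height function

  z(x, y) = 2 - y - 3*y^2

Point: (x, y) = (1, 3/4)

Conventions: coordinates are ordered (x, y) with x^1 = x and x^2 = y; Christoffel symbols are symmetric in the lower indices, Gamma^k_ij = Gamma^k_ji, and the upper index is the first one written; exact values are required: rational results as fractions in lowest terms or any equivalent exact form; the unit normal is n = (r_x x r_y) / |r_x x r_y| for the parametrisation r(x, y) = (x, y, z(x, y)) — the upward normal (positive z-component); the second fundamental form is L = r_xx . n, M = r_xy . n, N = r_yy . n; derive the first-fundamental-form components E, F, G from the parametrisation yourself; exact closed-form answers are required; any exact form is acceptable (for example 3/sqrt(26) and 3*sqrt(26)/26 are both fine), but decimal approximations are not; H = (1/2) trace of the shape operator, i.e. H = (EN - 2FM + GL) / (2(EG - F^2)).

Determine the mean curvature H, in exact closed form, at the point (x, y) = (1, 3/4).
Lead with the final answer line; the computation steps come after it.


Answer: H = -24*sqrt(5)/3125

z_x = 0, z_y = -11/2, z_xx = 0, z_xy = 0, z_yy = -6
E = 1, F = 0, G = 125/4; answer radicand W^2 = 125/4
unnormalised second-form numerators: l = 0, m = 0, n = -6; L = l/sqrt(125/4), and similarly M = m/sqrt(W^2), N = n/sqrt(W^2)
H = (E*n - 2*F*m + G*l) / (2*(EG - F^2)*sqrt(W^2)); E*n - 2*F*m + G*l = -6, EG - F^2 = 125/4, so H = (-12/125)/sqrt(125/4)


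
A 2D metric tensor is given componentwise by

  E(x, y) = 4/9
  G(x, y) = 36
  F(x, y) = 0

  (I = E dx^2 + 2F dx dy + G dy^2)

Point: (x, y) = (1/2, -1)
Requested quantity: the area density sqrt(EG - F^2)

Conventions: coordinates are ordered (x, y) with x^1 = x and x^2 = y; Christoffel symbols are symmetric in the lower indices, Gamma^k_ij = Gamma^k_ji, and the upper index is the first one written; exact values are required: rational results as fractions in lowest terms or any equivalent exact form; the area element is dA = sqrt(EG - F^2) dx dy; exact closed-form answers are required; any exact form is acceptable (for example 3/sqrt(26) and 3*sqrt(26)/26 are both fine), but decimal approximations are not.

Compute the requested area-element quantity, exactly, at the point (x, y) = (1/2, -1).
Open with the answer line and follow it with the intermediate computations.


Answer: sqrt(EG - F^2) = 4

E = 4/9, F = 0, G = 36; EG - F^2 = 16


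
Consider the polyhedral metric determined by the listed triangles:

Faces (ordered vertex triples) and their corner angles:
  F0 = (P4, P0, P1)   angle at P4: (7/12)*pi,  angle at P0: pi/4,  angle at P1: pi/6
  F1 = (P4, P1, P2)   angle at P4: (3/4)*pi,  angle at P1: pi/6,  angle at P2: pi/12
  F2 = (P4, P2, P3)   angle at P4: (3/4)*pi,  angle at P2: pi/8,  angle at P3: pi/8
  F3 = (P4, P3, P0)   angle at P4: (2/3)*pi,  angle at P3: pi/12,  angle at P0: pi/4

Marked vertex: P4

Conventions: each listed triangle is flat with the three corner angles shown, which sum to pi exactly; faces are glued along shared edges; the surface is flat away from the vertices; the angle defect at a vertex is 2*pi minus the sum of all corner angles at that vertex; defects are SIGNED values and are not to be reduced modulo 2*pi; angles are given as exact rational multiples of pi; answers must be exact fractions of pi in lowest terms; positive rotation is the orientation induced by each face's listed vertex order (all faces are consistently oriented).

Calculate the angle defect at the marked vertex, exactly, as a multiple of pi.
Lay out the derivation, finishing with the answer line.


Sum of corner angles at P4: (11/4)*pi
defect = 2*pi - (11/4)*pi

Answer: defect(P4) = (-3/4)*pi


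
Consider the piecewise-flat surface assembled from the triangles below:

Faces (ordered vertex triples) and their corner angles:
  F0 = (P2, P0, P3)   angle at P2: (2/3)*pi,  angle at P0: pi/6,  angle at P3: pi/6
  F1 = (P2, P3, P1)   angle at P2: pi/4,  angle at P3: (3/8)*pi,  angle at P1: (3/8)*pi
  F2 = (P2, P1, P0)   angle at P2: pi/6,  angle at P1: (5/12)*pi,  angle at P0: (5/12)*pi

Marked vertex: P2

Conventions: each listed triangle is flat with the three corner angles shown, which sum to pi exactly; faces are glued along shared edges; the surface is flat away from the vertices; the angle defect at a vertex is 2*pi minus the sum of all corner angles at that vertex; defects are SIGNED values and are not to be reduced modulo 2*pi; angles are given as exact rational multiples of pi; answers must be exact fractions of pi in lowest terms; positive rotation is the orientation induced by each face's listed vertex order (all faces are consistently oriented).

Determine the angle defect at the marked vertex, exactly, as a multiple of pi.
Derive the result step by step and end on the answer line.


Sum of corner angles at P2: (13/12)*pi
defect = 2*pi - (13/12)*pi

Answer: defect(P2) = (11/12)*pi


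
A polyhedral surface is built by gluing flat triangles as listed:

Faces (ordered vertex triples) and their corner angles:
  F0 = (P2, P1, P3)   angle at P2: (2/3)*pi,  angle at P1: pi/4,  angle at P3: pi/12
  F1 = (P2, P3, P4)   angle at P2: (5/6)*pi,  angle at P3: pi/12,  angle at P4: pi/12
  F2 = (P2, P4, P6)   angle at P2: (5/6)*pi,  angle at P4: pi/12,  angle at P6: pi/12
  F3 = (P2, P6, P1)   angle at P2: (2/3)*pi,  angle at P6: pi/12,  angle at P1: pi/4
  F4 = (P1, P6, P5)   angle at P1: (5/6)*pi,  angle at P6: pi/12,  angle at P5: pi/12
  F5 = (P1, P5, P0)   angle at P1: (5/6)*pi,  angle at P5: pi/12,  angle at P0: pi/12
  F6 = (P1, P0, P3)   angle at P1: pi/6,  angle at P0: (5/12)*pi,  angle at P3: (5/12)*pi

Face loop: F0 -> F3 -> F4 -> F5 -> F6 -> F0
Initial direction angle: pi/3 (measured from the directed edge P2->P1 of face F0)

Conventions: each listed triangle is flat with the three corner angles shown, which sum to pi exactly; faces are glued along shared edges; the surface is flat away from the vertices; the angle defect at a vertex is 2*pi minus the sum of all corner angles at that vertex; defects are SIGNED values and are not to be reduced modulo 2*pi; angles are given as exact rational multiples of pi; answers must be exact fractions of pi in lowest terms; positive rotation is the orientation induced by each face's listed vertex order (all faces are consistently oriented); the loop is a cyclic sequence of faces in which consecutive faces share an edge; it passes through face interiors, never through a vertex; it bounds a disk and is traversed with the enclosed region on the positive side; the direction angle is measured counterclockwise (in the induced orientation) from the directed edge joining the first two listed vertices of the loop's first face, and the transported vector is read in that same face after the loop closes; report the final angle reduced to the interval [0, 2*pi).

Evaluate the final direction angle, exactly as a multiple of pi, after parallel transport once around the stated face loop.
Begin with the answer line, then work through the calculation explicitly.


Answer: final direction angle = 0

enclosed vertex P1: corner angles sum to (7/3)*pi, defect = 2*pi - (7/3)*pi = -pi/3
final direction = starting direction + enclosed defect total, reduced mod 2*pi (induced orientation)
final angle = pi/3 - pi/3 = 0 (mod 2*pi)


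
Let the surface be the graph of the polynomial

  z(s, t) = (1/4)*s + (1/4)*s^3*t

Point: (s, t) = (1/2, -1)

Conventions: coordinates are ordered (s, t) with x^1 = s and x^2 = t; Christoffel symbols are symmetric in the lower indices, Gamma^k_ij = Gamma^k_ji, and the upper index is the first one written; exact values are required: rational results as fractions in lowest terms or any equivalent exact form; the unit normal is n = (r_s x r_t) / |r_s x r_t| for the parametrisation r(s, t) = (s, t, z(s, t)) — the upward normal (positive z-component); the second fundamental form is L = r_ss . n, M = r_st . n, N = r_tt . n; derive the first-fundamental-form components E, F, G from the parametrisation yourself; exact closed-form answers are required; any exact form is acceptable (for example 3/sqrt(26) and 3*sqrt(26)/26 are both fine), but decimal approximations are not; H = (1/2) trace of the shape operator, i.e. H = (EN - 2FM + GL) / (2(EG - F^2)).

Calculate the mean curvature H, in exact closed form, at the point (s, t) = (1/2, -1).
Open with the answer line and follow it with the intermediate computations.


Answer: H = -1368*sqrt(21)/16807

z_s = 1/16, z_t = 1/32, z_ss = -3/4, z_st = 3/16, z_tt = 0
E = 257/256, F = 1/512, G = 1025/1024; answer radicand W^2 = 1029/1024
unnormalised second-form numerators: l = -3/4, m = 3/16, n = 0; L = l/sqrt(1029/1024), and similarly M = m/sqrt(W^2), N = n/sqrt(W^2)
H = (E*n - 2*F*m + G*l) / (2*(EG - F^2)*sqrt(W^2)); E*n - 2*F*m + G*l = -1539/2048, EG - F^2 = 1029/1024, so H = (-513/1372)/sqrt(1029/1024)


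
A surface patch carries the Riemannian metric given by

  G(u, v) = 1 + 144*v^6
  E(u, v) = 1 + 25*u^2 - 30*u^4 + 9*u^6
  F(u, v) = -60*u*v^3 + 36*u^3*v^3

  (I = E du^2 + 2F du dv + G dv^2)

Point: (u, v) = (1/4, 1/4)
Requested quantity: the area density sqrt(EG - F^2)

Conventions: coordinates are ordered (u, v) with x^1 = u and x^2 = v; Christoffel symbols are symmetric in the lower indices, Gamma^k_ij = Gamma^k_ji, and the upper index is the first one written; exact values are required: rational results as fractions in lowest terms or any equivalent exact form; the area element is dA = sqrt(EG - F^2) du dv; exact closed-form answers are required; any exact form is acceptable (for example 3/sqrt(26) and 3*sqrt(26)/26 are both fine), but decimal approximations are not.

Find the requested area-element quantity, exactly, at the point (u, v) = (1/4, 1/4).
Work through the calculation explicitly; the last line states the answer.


E = 10025/4096, F = -231/1024, G = 265/256; EG - F^2 = 10169/4096

Answer: sqrt(EG - F^2) = sqrt(10169)/64


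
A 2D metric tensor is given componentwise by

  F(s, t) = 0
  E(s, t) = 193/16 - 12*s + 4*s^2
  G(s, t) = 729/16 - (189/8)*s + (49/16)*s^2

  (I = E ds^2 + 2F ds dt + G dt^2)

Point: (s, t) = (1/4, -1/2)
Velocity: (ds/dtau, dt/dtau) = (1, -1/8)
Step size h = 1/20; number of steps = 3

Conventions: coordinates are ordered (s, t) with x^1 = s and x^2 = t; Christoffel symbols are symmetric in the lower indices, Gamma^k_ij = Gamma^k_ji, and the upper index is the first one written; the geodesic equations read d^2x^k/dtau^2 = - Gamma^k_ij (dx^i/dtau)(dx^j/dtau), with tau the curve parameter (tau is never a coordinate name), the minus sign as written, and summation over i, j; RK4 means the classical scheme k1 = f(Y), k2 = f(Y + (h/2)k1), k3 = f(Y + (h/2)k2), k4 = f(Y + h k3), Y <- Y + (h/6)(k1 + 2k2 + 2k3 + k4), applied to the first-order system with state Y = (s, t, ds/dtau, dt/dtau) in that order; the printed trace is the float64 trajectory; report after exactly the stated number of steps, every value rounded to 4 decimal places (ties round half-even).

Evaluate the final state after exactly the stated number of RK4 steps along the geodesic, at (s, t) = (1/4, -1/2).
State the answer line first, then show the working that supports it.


Answer: s = 0.4062, t = -0.5196, ds/dtau = 1.0860, dt/dtau = -0.1366

f(Y) = (ds/dtau, dt/dtau, -Gamma^s_ij Y'^i Y'^j, -Gamma^t_ij Y'^i Y'^j) with the Gammas evaluated at the stage position; h = 0.050000; intermediate values shown to 6 dp
step 0: s = 0.2500, t = -0.5000, ds/dtau = 1.0000, dt/dtau = -0.1250
step 1:
  k1: at (s, t) = (0.250000, -0.500000), (ds/dtau, dt/dtau) = (1.000000, -0.125000); Gamma_sss = -0.536913, Gamma_sst = 0.000000, Gamma_stt = 1.186242, Gamma_tss = 0.000000, Gamma_tst = -0.277228, Gamma_ttt = 0.000000; k1 = (1.000000, -0.125000, 0.518378, -0.069307)
  k2: at (s, t) = (0.275000, -0.503125), (ds/dtau, dt/dtau) = (1.012959, -0.126733); Gamma_sss = -0.540541, Gamma_sst = 0.000000, Gamma_stt = 1.210183, Gamma_tss = 0.000000, Gamma_tst = -0.279163, Gamma_ttt = 0.000000; k2 = (1.012959, -0.126733, 0.535205, -0.071675)
  k3: at (s, t) = (0.275324, -0.503168), (ds/dtau, dt/dtau) = (1.013380, -0.126792); Gamma_sss = -0.540587, Gamma_sst = 0.000000, Gamma_stt = 1.210498, Gamma_tss = 0.000000, Gamma_tst = -0.279188, Gamma_ttt = 0.000000; k3 = (1.013380, -0.126792, 0.535690, -0.071745)
  k4: at (s, t) = (0.300669, -0.506340), (ds/dtau, dt/dtau) = (1.026784, -0.128587); Gamma_sss = -0.544156, Gamma_sst = 0.000000, Gamma_stt = 1.235436, Gamma_tss = 0.000000, Gamma_tst = -0.281177, Gamma_ttt = 0.000000; k4 = (1.026784, -0.128587, 0.553269, -0.074248)
  Y <- Y + (h/6)(k1 + 2k2 + 2k3 + k4): s = 0.3007, t = -0.5063, ds/dtau = 1.0268, dt/dtau = -0.1286
step 2:
  k1: at (s, t) = (0.300662, -0.506339), (ds/dtau, dt/dtau) = (1.026779, -0.128587); Gamma_sss = -0.544155, Gamma_sst = 0.000000, Gamma_stt = 1.235429, Gamma_tss = 0.000000, Gamma_tst = -0.281177, Gamma_ttt = 0.000000; k1 = (1.026779, -0.128587, 0.553262, -0.074248)
  k2: at (s, t) = (0.326332, -0.509553), (ds/dtau, dt/dtau) = (1.040610, -0.130443); Gamma_sss = -0.547644, Gamma_sst = 0.000000, Gamma_stt = 1.261373, Gamma_tss = 0.000000, Gamma_tst = -0.283221, Gamma_ttt = 0.000000; k2 = (1.040610, -0.130443, 0.571564, -0.076889)
  k3: at (s, t) = (0.326677, -0.509600), (ds/dtau, dt/dtau) = (1.041068, -0.130509); Gamma_sss = -0.547690, Gamma_sst = 0.000000, Gamma_stt = 1.261728, Gamma_tss = 0.000000, Gamma_tst = -0.283249, Gamma_ttt = 0.000000; k3 = (1.041068, -0.130509, 0.572108, -0.076969)
  k4: at (s, t) = (0.352716, -0.512864), (ds/dtau, dt/dtau) = (1.055384, -0.132435); Gamma_sss = -0.551079, Gamma_sst = 0.000000, Gamma_stt = 1.288772, Gamma_tss = 0.000000, Gamma_tst = -0.285353, Gamma_ttt = 0.000000; k4 = (1.055384, -0.132435, 0.591208, -0.079768)
  Y <- Y + (h/6)(k1 + 2k2 + 2k3 + k4): s = 0.3527, t = -0.5129, ds/dtau = 1.0554, dt/dtau = -0.1324
step 3:
  k1: at (s, t) = (0.352708, -0.512863), (ds/dtau, dt/dtau) = (1.055377, -0.132434); Gamma_sss = -0.551078, Gamma_sst = 0.000000, Gamma_stt = 1.288764, Gamma_tss = 0.000000, Gamma_tst = -0.285353, Gamma_ttt = 0.000000; k1 = (1.055377, -0.132434, 0.591199, -0.079766)
  k2: at (s, t) = (0.379093, -0.516174), (ds/dtau, dt/dtau) = (1.070157, -0.134429); Gamma_sss = -0.554340, Gamma_sst = 0.000000, Gamma_stt = 1.316917, Gamma_tss = 0.000000, Gamma_tst = -0.287517, Gamma_ttt = 0.000000; k2 = (1.070157, -0.134429, 0.611052, -0.082724)
  k3: at (s, t) = (0.379462, -0.516224), (ds/dtau, dt/dtau) = (1.070653, -0.134502); Gamma_sss = -0.554384, Gamma_sst = 0.000000, Gamma_stt = 1.317316, Gamma_tss = 0.000000, Gamma_tst = -0.287548, Gamma_ttt = 0.000000; k3 = (1.070653, -0.134502, 0.611658, -0.082817)
  k4: at (s, t) = (0.406241, -0.519588), (ds/dtau, dt/dtau) = (1.085960, -0.136575); Gamma_sss = -0.557490, Gamma_sst = 0.000000, Gamma_stt = 1.346680, Gamma_tss = 0.000000, Gamma_tst = -0.289779, Gamma_ttt = 0.000000; k4 = (1.085960, -0.136575, 0.632334, -0.085957)
  Y <- Y + (h/6)(k1 + 2k2 + 2k3 + k4): s = 0.4062, t = -0.5196, ds/dtau = 1.0860, dt/dtau = -0.1366


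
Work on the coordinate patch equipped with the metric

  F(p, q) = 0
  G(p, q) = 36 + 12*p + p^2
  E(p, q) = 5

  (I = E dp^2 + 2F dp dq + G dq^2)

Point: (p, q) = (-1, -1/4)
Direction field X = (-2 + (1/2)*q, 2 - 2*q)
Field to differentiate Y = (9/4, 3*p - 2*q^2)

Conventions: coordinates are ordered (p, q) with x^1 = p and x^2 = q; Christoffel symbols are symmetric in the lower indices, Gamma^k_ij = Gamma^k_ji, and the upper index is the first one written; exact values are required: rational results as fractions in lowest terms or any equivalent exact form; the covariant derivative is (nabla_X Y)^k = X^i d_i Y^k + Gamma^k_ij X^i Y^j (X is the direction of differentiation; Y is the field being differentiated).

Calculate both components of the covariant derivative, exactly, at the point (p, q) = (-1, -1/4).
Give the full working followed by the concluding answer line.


E = 5, F = 0, G = 25 at the point
E_p = 0, E_q = 0, F_p = 0, F_q = 0, G_p = 10, G_q = 0
EG - F^2 = 125;  g^inv = (1/125) * [[25, 0], [0, 5]]
first-kind symbols [ij,l] = (1/2)(d_i g_jl + d_j g_il - d_l g_ij): [pp,p] = E_p/2 = 0, [pp,q] = F_p - E_q/2 = 0, [pq,p] = E_q/2 = 0, [pq,q] = G_p/2 = 5, [qq,p] = F_q - G_p/2 = -5, [qq,q] = G_q/2 = 0
Gamma^p_ij = (G*[ij,p] - F*[ij,q])/(EG - F^2), Gamma^q_ij = (E*[ij,q] - F*[ij,p])/(EG - F^2)
Gamma_ppp = 0, Gamma_ppq = 0, Gamma_pqq = -1, Gamma_qpp = 0, Gamma_qpq = 1/5, Gamma_qqq = 0
X = (-17/8, 5/2), Y = (9/4, -25/8) at the point

Answer: (nabla_X Y)^p = 125/16, (nabla_X Y)^q = -91/64


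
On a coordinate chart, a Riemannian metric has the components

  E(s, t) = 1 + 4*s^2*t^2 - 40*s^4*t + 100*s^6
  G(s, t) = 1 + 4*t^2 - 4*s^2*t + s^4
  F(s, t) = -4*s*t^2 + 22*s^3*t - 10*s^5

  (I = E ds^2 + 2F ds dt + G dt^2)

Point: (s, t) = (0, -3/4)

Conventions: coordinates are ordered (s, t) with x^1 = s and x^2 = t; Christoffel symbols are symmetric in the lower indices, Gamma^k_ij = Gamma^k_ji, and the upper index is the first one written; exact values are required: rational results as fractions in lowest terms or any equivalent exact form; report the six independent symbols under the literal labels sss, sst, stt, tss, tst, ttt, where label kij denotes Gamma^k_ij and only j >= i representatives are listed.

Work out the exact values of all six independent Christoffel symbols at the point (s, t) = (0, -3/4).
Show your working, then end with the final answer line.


E = 1, F = 0, G = 13/4 at the point
E_s = 0, E_t = 0, F_s = -9/4, F_t = 0, G_s = 0, G_t = -6
EG - F^2 = 13/4;  g^inv = (4/13) * [[13/4, 0], [0, 1]]
first-kind symbols [ij,l] = (1/2)(d_i g_jl + d_j g_il - d_l g_ij): [ss,s] = E_s/2 = 0, [ss,t] = F_s - E_t/2 = -9/4, [st,s] = E_t/2 = 0, [st,t] = G_s/2 = 0, [tt,s] = F_t - G_s/2 = 0, [tt,t] = G_t/2 = -3
Gamma^s_ij = (G*[ij,s] - F*[ij,t])/(EG - F^2), Gamma^t_ij = (E*[ij,t] - F*[ij,s])/(EG - F^2)

Answer: Gamma_sss = 0, Gamma_sst = 0, Gamma_stt = 0, Gamma_tss = -9/13, Gamma_tst = 0, Gamma_ttt = -12/13


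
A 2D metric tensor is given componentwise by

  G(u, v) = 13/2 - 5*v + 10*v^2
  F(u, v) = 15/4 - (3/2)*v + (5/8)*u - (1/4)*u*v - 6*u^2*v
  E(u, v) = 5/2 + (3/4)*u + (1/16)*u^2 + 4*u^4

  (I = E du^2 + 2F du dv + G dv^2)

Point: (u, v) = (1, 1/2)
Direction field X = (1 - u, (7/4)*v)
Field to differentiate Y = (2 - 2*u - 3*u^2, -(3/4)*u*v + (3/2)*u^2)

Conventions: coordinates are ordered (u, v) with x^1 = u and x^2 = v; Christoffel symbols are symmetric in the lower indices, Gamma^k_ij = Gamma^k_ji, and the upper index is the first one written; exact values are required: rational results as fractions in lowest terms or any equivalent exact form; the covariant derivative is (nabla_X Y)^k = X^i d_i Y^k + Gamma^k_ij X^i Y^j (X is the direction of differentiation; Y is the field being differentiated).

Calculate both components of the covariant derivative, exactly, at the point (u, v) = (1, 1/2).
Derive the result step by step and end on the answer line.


E = 117/16, F = 1/2, G = 13/2 at the point
E_u = 135/8, E_v = 0, F_u = -11/2, F_v = -31/4, G_u = 0, G_v = 5
EG - F^2 = 1513/32;  g^inv = (32/1513) * [[13/2, -1/2], [-1/2, 117/16]]
first-kind symbols [ij,l] = (1/2)(d_i g_jl + d_j g_il - d_l g_ij): [uu,u] = E_u/2 = 135/16, [uu,v] = F_u - E_v/2 = -11/2, [uv,u] = E_v/2 = 0, [uv,v] = G_u/2 = 0, [vv,u] = F_v - G_u/2 = -31/4, [vv,v] = G_v/2 = 5/2
Gamma^u_ij = (G*[ij,u] - F*[ij,v])/(EG - F^2), Gamma^v_ij = (E*[ij,v] - F*[ij,u])/(EG - F^2)
Gamma_uuu = 1843/1513, Gamma_uuv = 0, Gamma_uvv = -1652/1513, Gamma_vuu = -1422/1513, Gamma_vuv = 0, Gamma_vvv = 709/1513
X = (0, 7/8), Y = (-3, 9/8) at the point

Answer: (nabla_X Y)^u = -26019/24208, (nabla_X Y)^v = -18879/96832


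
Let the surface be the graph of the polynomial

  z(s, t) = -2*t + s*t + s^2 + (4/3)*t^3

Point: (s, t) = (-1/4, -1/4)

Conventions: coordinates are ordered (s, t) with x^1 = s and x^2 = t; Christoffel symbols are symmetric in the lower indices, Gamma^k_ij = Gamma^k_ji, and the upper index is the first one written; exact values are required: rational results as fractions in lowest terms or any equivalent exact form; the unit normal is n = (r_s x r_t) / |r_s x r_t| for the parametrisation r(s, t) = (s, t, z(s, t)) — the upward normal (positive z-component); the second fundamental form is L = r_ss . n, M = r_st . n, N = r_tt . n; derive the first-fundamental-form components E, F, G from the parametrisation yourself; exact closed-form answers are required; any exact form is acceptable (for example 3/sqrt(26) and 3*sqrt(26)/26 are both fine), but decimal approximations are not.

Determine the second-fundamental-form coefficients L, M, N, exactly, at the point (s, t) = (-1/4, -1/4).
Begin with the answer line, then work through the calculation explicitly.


Answer: L = 8*sqrt(89)/89, M = 4*sqrt(89)/89, N = -8*sqrt(89)/89

z_s = -3/4, z_t = -2, z_ss = 2, z_st = 1, z_tt = -2
E = 25/16, F = 3/2, G = 5; answer radicand W^2 = 89/16
unnormalised second-form numerators: l = 2, m = 1, n = -2; L = l/sqrt(89/16), and similarly M = m/sqrt(W^2), N = n/sqrt(W^2)


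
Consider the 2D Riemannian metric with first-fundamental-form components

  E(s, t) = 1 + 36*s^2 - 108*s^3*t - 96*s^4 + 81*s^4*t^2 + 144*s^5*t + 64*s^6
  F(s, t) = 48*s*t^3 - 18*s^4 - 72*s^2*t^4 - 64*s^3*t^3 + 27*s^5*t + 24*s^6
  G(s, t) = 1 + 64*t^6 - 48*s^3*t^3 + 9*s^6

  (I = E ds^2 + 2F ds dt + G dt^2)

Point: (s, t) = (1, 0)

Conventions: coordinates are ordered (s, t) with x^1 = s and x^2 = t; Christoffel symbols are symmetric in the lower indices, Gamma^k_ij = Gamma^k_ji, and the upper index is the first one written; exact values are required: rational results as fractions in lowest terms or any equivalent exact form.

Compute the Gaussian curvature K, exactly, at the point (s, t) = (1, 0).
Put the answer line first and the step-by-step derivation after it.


Answer: K = -81/196

E = 5, F = 6, G = 10, EG - F^2 = 14 at the point
E_s = 72, E_t = 36, F_s = 72, F_t = 27, G_s = 54, G_t = 0
E_tt = 162, F_st = 135, G_ss = 270
Evaluate Brioschi's two determinant matrices M1, M2 and divide by (EG - F^2)^2.
M1 = [[-E_tt/2 + F_st - G_ss/2, E_s/2, F_s - E_t/2], [F_t - G_s/2, E, F], [G_t/2, F, G]] = [[-81, 36, 54], [0, 5, 6], [0, 6, 10]]; det M1 = -1134
M2 = [[0, E_t/2, G_s/2], [E_t/2, E, F], [G_s/2, F, G]] = [[0, 18, 27], [18, 5, 6], [27, 6, 10]]; det M2 = -1053
det M1 - det M2 = -81; K = -81 / (14)^2 = -81/196


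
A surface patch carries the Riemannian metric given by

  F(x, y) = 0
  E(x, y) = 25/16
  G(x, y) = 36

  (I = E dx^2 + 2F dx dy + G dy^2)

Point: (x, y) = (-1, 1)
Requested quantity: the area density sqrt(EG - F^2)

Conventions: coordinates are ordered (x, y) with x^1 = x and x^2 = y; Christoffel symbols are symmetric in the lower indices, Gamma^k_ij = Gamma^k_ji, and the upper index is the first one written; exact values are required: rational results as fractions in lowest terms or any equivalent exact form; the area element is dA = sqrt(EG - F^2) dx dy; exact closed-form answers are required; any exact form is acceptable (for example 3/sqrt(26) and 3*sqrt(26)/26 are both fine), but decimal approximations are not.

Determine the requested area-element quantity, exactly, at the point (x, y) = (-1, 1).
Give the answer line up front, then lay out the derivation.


Answer: sqrt(EG - F^2) = 15/2

E = 25/16, F = 0, G = 36; EG - F^2 = 225/4


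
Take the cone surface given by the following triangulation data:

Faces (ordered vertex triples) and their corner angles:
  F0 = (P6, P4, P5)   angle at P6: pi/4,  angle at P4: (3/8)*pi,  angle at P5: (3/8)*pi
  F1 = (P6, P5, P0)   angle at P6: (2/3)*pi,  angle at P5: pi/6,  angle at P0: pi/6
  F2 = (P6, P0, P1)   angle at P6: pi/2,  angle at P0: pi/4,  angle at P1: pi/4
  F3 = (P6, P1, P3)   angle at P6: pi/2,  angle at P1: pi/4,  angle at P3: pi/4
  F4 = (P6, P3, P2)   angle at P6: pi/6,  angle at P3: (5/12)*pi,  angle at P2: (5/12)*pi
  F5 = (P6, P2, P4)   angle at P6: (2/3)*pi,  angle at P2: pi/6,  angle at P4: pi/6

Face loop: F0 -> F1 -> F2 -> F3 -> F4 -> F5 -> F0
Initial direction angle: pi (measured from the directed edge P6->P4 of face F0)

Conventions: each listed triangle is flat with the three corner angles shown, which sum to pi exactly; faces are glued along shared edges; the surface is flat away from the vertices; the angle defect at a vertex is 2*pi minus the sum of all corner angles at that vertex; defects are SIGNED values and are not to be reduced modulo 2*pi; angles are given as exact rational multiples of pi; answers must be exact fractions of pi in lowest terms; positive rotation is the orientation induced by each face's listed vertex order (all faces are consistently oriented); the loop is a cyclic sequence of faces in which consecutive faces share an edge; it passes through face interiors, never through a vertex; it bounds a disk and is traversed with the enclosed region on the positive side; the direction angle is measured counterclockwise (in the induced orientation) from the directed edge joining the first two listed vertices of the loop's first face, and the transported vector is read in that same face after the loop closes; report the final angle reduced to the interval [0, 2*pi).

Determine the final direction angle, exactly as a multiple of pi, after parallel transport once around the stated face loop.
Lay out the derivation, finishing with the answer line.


enclosed vertex P6: corner angles sum to (11/4)*pi, defect = 2*pi - (11/4)*pi = (-3/4)*pi
by Gauss-Bonnet the loop rotates the vector by the enclosed defect sum (positive orientation, mod 2*pi)
final angle = pi - (3/4)*pi = pi/4 (mod 2*pi)

Answer: final direction angle = pi/4


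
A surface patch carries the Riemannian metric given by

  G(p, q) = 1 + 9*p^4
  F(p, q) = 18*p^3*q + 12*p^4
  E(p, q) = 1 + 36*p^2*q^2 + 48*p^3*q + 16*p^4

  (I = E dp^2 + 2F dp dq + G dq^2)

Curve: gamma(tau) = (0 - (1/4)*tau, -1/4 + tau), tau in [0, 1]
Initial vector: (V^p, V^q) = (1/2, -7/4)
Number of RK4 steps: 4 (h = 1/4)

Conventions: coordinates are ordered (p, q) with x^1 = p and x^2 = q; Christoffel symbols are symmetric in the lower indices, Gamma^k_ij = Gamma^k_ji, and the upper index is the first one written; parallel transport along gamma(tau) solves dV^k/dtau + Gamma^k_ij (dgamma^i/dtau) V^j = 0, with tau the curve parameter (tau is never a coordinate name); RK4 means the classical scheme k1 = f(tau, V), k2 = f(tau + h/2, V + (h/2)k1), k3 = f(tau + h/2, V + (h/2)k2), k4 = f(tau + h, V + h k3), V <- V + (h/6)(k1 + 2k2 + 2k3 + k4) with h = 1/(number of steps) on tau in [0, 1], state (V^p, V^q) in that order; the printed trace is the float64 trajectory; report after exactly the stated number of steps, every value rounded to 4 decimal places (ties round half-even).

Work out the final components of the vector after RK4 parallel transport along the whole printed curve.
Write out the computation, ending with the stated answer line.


gamma'(tau) = (-1/4, 1); f(tau, V)^k = -Gamma^k_ij(gamma(tau)) gamma'^i(tau) V^j; h = 1/4; intermediate values shown to 6 dp
curve data and Christoffel symbols at the stage parameters:
  tau = 0.000000: gamma = (0.000000, -0.250000), gamma' = (-0.250000, 1.000000); Gamma_ppp = 0.000000, Gamma_ppq = 0.000000, Gamma_pqq = 0.000000, Gamma_qpp = 0.000000, Gamma_qpq = 0.000000, Gamma_qqq = 0.000000
  tau = 0.125000: gamma = (-0.031250, -0.125000), gamma' = (-0.250000, 1.000000); Gamma_ppp = -0.027323, Gamma_ppq = -0.005123, Gamma_pqq = 0.000000, Gamma_qpp = -0.002927, Gamma_qpq = -0.000549, Gamma_qqq = 0.000000
  tau = 0.250000: gamma = (-0.062500, 0.000000), gamma' = (-0.250000, 1.000000); Gamma_ppp = -0.007810, Gamma_ppq = -0.005857, Gamma_pqq = 0.000000, Gamma_qpp = -0.005857, Gamma_qpq = -0.004393, Gamma_qqq = 0.000000
  tau = 0.375000: gamma = (-0.093750, 0.125000), gamma' = (-0.250000, 1.000000); Gamma_ppp = 0.000000, Gamma_ppq = 0.019737, Gamma_pqq = 0.000000, Gamma_qpp = 0.000000, Gamma_qpq = -0.014803, Gamma_qqq = 0.000000
  tau = 0.500000: gamma = (-0.125000, 0.250000), gamma' = (-0.250000, 1.000000); Gamma_ppp = -0.061406, Gamma_ppq = 0.092108, Gamma_pqq = 0.000000, Gamma_qpp = 0.023027, Gamma_qpq = -0.034541, Gamma_qqq = 0.000000
  tau = 0.625000: gamma = (-0.156250, 0.375000), gamma' = (-0.250000, 1.000000); Gamma_ppp = -0.237333, Gamma_ppq = 0.222499, Gamma_pqq = 0.000000, Gamma_qpp = 0.068461, Gamma_qpq = -0.064183, Gamma_qqq = 0.000000
  tau = 0.750000: gamma = (-0.187500, 0.500000), gamma' = (-0.250000, 1.000000); Gamma_ppp = -0.532177, Gamma_ppq = 0.399133, Gamma_pqq = 0.000000, Gamma_qpp = 0.133044, Gamma_qpq = -0.099783, Gamma_qqq = 0.000000
  tau = 0.875000: gamma = (-0.218750, 0.625000), gamma' = (-0.250000, 1.000000); Gamma_ppp = -0.888203, Gamma_ppq = 0.582884, Gamma_pqq = 0.000000, Gamma_qpp = 0.202742, Gamma_qpq = -0.133050, Gamma_qqq = 0.000000
  tau = 1.000000: gamma = (-0.250000, 0.750000), gamma' = (-0.250000, 1.000000); Gamma_ppp = -1.214751, Gamma_ppq = 0.728850, Gamma_pqq = 0.000000, Gamma_qpp = 0.260304, Gamma_qpq = -0.156182, Gamma_qqq = 0.000000
step 0: V^p = 0.5000, V^q = -1.7500
step 1: k1 = (0.000000, 0.000000), k2 = (0.001388, 0.000149), k3 = (0.001387, 0.000149), k4 = (0.004516, 0.003387); V <- V + (h/6)(k1 + 2k2 + 2k3 + k4): V^p = 0.5004, V^q = -1.7498
step 2: k1 = (0.004516, 0.003387), k2 = (-0.018520, 0.013890), k3 = (-0.018457, 0.013843), k4 = (-0.093493, 0.035060); V <- V + (h/6)(k1 + 2k2 + 2k3 + k4): V^p = 0.4936, V^q = -1.7459
step 3: k1 = (-0.093249, 0.034968), k2 = (-0.232710, 0.067128), k3 = (-0.227573, 0.065646), k4 = (-0.404997, 0.101249); V <- V + (h/6)(k1 + 2k2 + 2k3 + k4): V^p = 0.4345, V^q = -1.7292
step 4: k1 = (-0.403781, 0.100945), k2 = (-0.559267, 0.127659), k3 = (-0.543136, 0.123977), k4 = (-0.617881, 0.132403); V <- V + (h/6)(k1 + 2k2 + 2k3 + k4): V^p = 0.3001, V^q = -1.6985

Answer: V^p = 0.3001, V^q = -1.6985


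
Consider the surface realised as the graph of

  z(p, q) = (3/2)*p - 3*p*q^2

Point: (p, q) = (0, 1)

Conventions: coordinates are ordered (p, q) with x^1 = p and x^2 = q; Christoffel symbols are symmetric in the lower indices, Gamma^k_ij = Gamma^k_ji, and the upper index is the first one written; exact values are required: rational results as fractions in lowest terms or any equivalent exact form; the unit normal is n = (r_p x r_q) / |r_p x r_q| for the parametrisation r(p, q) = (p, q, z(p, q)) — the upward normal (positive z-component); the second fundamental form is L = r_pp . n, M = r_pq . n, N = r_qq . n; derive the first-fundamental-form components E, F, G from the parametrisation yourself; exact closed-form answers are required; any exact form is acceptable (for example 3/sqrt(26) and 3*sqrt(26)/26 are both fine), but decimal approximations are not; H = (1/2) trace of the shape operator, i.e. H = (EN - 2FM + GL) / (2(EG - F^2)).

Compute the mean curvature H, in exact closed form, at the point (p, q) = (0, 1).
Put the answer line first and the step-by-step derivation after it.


Answer: H = 0

z_p = -3/2, z_q = 0, z_pp = 0, z_pq = -6, z_qq = 0
E = 13/4, F = 0, G = 1; answer radicand W^2 = 13/4
unnormalised second-form numerators: l = 0, m = -6, n = 0; L = l/sqrt(13/4), and similarly M = m/sqrt(W^2), N = n/sqrt(W^2)
H = (E*n - 2*F*m + G*l) / (2*(EG - F^2)*sqrt(W^2)); E*n - 2*F*m + G*l = 0, EG - F^2 = 13/4, so H = (0)/sqrt(13/4)


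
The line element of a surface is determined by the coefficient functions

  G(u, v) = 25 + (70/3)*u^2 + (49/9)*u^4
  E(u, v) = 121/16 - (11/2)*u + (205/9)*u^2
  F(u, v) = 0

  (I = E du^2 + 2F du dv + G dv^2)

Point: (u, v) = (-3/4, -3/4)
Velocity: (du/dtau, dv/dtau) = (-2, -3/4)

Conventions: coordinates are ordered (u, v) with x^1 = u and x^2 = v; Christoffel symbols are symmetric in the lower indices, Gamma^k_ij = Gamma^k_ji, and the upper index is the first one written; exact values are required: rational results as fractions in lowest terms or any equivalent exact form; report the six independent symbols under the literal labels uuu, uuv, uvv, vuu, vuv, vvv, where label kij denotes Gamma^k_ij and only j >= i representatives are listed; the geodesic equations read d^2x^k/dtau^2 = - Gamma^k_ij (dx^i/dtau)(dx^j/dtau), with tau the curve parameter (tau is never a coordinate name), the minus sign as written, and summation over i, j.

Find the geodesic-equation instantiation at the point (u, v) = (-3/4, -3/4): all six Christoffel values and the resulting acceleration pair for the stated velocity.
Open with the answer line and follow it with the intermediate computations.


Answer: Gamma_uuu = -17/21, Gamma_uuv = 0, Gamma_uvv = 101/112, Gamma_vuu = 0, Gamma_vuv = -56/101, Gamma_vvv = 0; accelerations (d^2u/dtau^2, d^2v/dtau^2) = (14681/5376, 168/101)

E = 49/2, F = 0, G = 10201/256 at the point
E_u = -119/3, E_v = 0, F_u = 0, F_v = 0, G_u = -707/16, G_v = 0
EG - F^2 = 499849/512;  g^inv = (512/499849) * [[10201/256, 0], [0, 49/2]]
first-kind symbols [ij,l] = (1/2)(d_i g_jl + d_j g_il - d_l g_ij): [uu,u] = E_u/2 = -119/6, [uu,v] = F_u - E_v/2 = 0, [uv,u] = E_v/2 = 0, [uv,v] = G_u/2 = -707/32, [vv,u] = F_v - G_u/2 = 707/32, [vv,v] = G_v/2 = 0
Gamma^u_ij = (G*[ij,u] - F*[ij,v])/(EG - F^2), Gamma^v_ij = (E*[ij,v] - F*[ij,u])/(EG - F^2)
Gamma_uuu = -17/21, Gamma_uuv = 0, Gamma_uvv = 101/112, Gamma_vuu = 0, Gamma_vuv = -56/101, Gamma_vvv = 0
d^2u/dtau^2 = -(Gamma_uuu*(-2)^2 + 2*Gamma_uuv*(-2)*(-3/4) + Gamma_uvv*(-3/4)^2) = 14681/5376
d^2v/dtau^2 = -(Gamma_vuu*(-2)^2 + 2*Gamma_vuv*(-2)*(-3/4) + Gamma_vvv*(-3/4)^2) = 168/101


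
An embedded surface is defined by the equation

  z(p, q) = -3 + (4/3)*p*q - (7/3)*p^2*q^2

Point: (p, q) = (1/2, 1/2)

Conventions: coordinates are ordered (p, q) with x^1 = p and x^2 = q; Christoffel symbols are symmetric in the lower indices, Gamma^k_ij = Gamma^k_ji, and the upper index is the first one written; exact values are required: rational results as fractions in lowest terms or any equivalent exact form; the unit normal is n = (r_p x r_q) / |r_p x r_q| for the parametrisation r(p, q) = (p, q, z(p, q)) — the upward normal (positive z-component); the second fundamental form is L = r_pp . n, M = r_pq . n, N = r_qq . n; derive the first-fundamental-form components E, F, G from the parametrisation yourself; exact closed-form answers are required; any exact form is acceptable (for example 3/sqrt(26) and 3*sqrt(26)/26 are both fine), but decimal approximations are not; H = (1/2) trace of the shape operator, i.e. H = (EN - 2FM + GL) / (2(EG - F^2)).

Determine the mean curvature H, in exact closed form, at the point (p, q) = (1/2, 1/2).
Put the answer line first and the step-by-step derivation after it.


Answer: H = -1009*sqrt(146)/10658

z_p = 1/12, z_q = 1/12, z_pp = -7/6, z_pq = -1, z_qq = -7/6
E = 145/144, F = 1/144, G = 145/144; answer radicand W^2 = 73/72
unnormalised second-form numerators: l = -7/6, m = -1, n = -7/6; L = l/sqrt(73/72), and similarly M = m/sqrt(W^2), N = n/sqrt(W^2)
H = (E*n - 2*F*m + G*l) / (2*(EG - F^2)*sqrt(W^2)); E*n - 2*F*m + G*l = -1009/432, EG - F^2 = 73/72, so H = (-1009/876)/sqrt(73/72)
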